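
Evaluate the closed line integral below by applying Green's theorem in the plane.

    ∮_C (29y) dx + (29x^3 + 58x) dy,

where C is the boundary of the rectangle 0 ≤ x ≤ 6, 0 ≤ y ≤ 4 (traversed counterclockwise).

Green's theorem converts the closed line integral into a double integral over the enclosed region D:

    ∮_C P dx + Q dy = ∬_D (∂Q/∂x - ∂P/∂y) dA.

Here P = 29y, Q = 29x^3 + 58x, so

    ∂Q/∂x = 87x^2 + 58,    ∂P/∂y = 29,
    ∂Q/∂x - ∂P/∂y = 87x^2 + 29.

D is the region 0 ≤ x ≤ 6, 0 ≤ y ≤ 4. Evaluating the double integral:

    ∬_D (87x^2 + 29) dA = ∫_0^{6} ∫_0^{4} (87x^2 + 29) dy dx.

Inner (y from 0 to 4): 348x^2 + 116.
Outer (x from 0 to 6): 25752.

Therefore ∮_C P dx + Q dy = 25752.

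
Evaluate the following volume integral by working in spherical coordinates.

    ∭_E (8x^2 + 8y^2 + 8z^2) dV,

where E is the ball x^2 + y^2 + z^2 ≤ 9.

In spherical coordinates, x = ρ sin(φ) cos(θ), y = ρ sin(φ) sin(θ), z = ρ cos(φ), and dV = ρ^2 sin(φ) dρ dφ dθ.

The integrand becomes 8ρ^2, so

    ∭_E (8x^2 + 8y^2 + 8z^2) dV = ∫_{0}^{2π} ∫_{0}^{π} ∫_{0}^{3} (8ρ^2) · ρ^2 sin(φ) dρ dφ dθ.

Inner (ρ): 1944sin(φ)/5.
Middle (φ): 3888/5.
Outer (θ): 7776π/5.

Therefore the triple integral equals 7776π/5.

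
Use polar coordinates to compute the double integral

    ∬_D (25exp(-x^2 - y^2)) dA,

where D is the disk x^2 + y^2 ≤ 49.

The region D is 0 ≤ r ≤ 7, 0 ≤ θ ≤ 2π in polar coordinates, where x = r cos(θ), y = r sin(θ), and dA = r dr dθ.

Under the substitution, the integrand becomes 25exp(-r^2), so

    ∬_D (25exp(-x^2 - y^2)) dA = ∫_{0}^{2π} ∫_{0}^{7} (25exp(-r^2)) · r dr dθ.

Inner integral (in r): ∫_{0}^{7} (25exp(-r^2)) · r dr = 25/2 - 25exp(-49)/2.

Outer integral (in θ): ∫_{0}^{2π} (25/2 - 25exp(-49)/2) dθ = -25π exp(-49) + 25π.

Therefore ∬_D (25exp(-x^2 - y^2)) dA = -25π exp(-49) + 25π.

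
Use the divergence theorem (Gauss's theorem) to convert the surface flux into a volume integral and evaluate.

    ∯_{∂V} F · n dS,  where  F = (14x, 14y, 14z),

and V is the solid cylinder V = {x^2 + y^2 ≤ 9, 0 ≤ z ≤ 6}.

By the divergence theorem,

    ∯_{∂V} F · n dS = ∭_V (∇ · F) dV.

Compute the divergence:
    ∇ · F = ∂F_x/∂x + ∂F_y/∂y + ∂F_z/∂z = 14 + 14 + 14 = 42.

In cylindrical coordinates, x = r cos(θ), y = r sin(θ), z = z, dV = r dr dθ dz, with 0 ≤ r ≤ 3, 0 ≤ θ ≤ 2π, 0 ≤ z ≤ 6.

The integrand, after substitution and multiplying by the volume element, becomes (42) · r, so

    ∭_V (∇·F) dV = ∫_0^{2π} ∫_0^{3} ∫_0^{6} (42) · r dz dr dθ.

Inner (z from 0 to 6): 252r.
Middle (r from 0 to 3): 1134.
Outer (θ from 0 to 2π): 2268π.

Therefore ∯_{∂V} F · n dS = 2268π.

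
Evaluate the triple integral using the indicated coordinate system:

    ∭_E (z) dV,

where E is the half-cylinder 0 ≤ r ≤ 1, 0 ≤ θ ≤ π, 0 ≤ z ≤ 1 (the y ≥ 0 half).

In cylindrical coordinates, x = r cos(θ), y = r sin(θ), z = z, and dV = r dr dθ dz.

The integrand becomes z, so

    ∭_E (z) dV = ∫_{0}^{π} ∫_{0}^{1} ∫_{0}^{1} (z) · r dz dr dθ.

Inner (z): r/2.
Middle (r from 0 to 1): 1/4.
Outer (θ): π/4.

Therefore the triple integral equals π/4.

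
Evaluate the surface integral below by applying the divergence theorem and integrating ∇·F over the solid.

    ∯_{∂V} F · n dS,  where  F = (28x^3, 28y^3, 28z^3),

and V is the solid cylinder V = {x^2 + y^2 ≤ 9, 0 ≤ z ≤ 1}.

By the divergence theorem,

    ∯_{∂V} F · n dS = ∭_V (∇ · F) dV.

Compute the divergence:
    ∇ · F = ∂F_x/∂x + ∂F_y/∂y + ∂F_z/∂z = 84x^2 + 84y^2 + 84z^2.

In cylindrical coordinates, x = r cos(θ), y = r sin(θ), z = z, dV = r dr dθ dz, with 0 ≤ r ≤ 3, 0 ≤ θ ≤ 2π, 0 ≤ z ≤ 1.

The integrand, after substitution and multiplying by the volume element, becomes (84r^2 + 84z^2) · r, so

    ∭_V (∇·F) dV = ∫_0^{2π} ∫_0^{3} ∫_0^{1} (84r^2 + 84z^2) · r dz dr dθ.

Inner (z from 0 to 1): 84r^3 + 28r.
Middle (r from 0 to 3): 1827.
Outer (θ from 0 to 2π): 3654π.

Therefore ∯_{∂V} F · n dS = 3654π.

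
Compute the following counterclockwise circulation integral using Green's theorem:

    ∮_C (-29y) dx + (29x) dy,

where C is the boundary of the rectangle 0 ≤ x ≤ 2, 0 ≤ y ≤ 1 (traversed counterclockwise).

Green's theorem converts the closed line integral into a double integral over the enclosed region D:

    ∮_C P dx + Q dy = ∬_D (∂Q/∂x - ∂P/∂y) dA.

Here P = -29y, Q = 29x, so

    ∂Q/∂x = 29,    ∂P/∂y = -29,
    ∂Q/∂x - ∂P/∂y = 58.

D is the region 0 ≤ x ≤ 2, 0 ≤ y ≤ 1. Evaluating the double integral:

    ∬_D (58) dA = ∫_0^{2} ∫_0^{1} (58) dy dx.

Inner (y from 0 to 1): 58.
Outer (x from 0 to 2): 116.

Therefore ∮_C P dx + Q dy = 116.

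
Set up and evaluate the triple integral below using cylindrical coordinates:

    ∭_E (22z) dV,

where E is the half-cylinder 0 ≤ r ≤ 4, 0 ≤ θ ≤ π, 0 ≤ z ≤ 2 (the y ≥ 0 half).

In cylindrical coordinates, x = r cos(θ), y = r sin(θ), z = z, and dV = r dr dθ dz.

The integrand becomes 22z, so

    ∭_E (22z) dV = ∫_{0}^{π} ∫_{0}^{4} ∫_{0}^{2} (22z) · r dz dr dθ.

Inner (z): 44r.
Middle (r from 0 to 4): 352.
Outer (θ): 352π.

Therefore the triple integral equals 352π.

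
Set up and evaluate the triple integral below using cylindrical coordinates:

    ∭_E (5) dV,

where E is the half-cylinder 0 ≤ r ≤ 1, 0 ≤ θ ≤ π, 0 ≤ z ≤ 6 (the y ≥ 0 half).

In cylindrical coordinates, x = r cos(θ), y = r sin(θ), z = z, and dV = r dr dθ dz.

The integrand becomes 5, so

    ∭_E (5) dV = ∫_{0}^{π} ∫_{0}^{1} ∫_{0}^{6} (5) · r dz dr dθ.

Inner (z): 30r.
Middle (r from 0 to 1): 15.
Outer (θ): 15π.

Therefore the triple integral equals 15π.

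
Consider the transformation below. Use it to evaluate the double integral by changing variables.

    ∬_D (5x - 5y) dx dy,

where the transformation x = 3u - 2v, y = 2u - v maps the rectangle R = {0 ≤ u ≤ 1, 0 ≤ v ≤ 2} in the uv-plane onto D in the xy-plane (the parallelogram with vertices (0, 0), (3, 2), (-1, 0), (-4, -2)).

Compute the Jacobian determinant of (x, y) with respect to (u, v):

    ∂(x,y)/∂(u,v) = | 3  -2 | = (3)(-1) - (-2)(2) = 1.
                   | 2  -1 |

Its absolute value is |J| = 1 (the area scaling factor).

Substituting x = 3u - 2v, y = 2u - v into the integrand,

    5x - 5y → 5u - 5v,

so the integral becomes

    ∬_R (5u - 5v) · |J| du dv = ∫_0^1 ∫_0^2 (5u - 5v) dv du.

Inner (v): 10u - 10.
Outer (u): -5.

Therefore ∬_D (5x - 5y) dx dy = -5.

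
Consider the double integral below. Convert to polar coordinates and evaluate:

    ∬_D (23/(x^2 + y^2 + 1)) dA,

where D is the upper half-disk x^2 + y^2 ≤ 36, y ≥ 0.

The region D is 0 ≤ r ≤ 6, 0 ≤ θ ≤ π in polar coordinates, where x = r cos(θ), y = r sin(θ), and dA = r dr dθ.

Under the substitution, the integrand becomes 23/(r^2 + 1), so

    ∬_D (23/(x^2 + y^2 + 1)) dA = ∫_{0}^{π} ∫_{0}^{6} (23/(r^2 + 1)) · r dr dθ.

Inner integral (in r): ∫_{0}^{6} (23/(r^2 + 1)) · r dr = 23log(37)/2.

Outer integral (in θ): ∫_{0}^{π} (23log(37)/2) dθ = 23π log(37)/2.

Therefore ∬_D (23/(x^2 + y^2 + 1)) dA = 23π log(37)/2.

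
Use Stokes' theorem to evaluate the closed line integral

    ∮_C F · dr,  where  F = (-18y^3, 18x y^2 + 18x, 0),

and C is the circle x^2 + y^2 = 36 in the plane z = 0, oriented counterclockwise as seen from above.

Let S be the flat disk x^2 + y^2 ≤ 36 in the plane z = 0, with upward unit normal n̂ = ẑ. By Stokes' theorem,

    ∮_C F · dr = ∬_S (∇ × F) · n̂ dS = ∬_D (curl F)_z dA,

where D is the disk x^2 + y^2 ≤ 36.

Compute the curl of F = (-18y^3, 18x y^2 + 18x, 0):
    (∇ × F)_x = ∂F_z/∂y - ∂F_y/∂z = 0,
    (∇ × F)_y = ∂F_x/∂z - ∂F_z/∂x = 0,
    (∇ × F)_z = ∂F_y/∂x - ∂F_x/∂y = 72y^2 + 18.

On z = 0, (curl F)_z = 72y^2 + 18.

Convert to polar (x = r cos θ, y = r sin θ, dA = r dr dθ); the integrand becomes 72r^2sin(θ)^2 + 18, so

    ∬_D (curl F)_z dA = ∫_0^{2π} ∫_0^{6} (72r^2sin(θ)^2 + 18) · r dr dθ.

Inner (r from 0 to 6): 23328sin(θ)^2 + 324.
Outer (θ from 0 to 2π): 23976π.

Therefore ∮_C F · dr = 23976π.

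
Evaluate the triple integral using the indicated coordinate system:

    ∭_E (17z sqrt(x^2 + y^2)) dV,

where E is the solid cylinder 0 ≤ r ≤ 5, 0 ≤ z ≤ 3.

In cylindrical coordinates, x = r cos(θ), y = r sin(θ), z = z, and dV = r dr dθ dz.

The integrand becomes 17r z, so

    ∭_E (17z sqrt(x^2 + y^2)) dV = ∫_{0}^{2π} ∫_{0}^{5} ∫_{0}^{3} (17r z) · r dz dr dθ.

Inner (z): 153r^2/2.
Middle (r from 0 to 5): 6375/2.
Outer (θ): 6375π.

Therefore the triple integral equals 6375π.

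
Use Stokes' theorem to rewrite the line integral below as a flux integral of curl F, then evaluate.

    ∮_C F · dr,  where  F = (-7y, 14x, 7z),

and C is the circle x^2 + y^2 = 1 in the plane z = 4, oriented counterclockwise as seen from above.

Let S be the flat disk x^2 + y^2 ≤ 1 in the plane z = 4, with upward unit normal n̂ = ẑ. By Stokes' theorem,

    ∮_C F · dr = ∬_S (∇ × F) · n̂ dS = ∬_D (curl F)_z dA,

where D is the disk x^2 + y^2 ≤ 1.

Compute the curl of F = (-7y, 14x, 7z):
    (∇ × F)_x = ∂F_z/∂y - ∂F_y/∂z = 0,
    (∇ × F)_y = ∂F_x/∂z - ∂F_z/∂x = 0,
    (∇ × F)_z = ∂F_y/∂x - ∂F_x/∂y = 21.

On z = 4, (curl F)_z = 21.

Convert to polar (x = r cos θ, y = r sin θ, dA = r dr dθ); the integrand becomes 21, so

    ∬_D (curl F)_z dA = ∫_0^{2π} ∫_0^{1} (21) · r dr dθ.

Inner (r from 0 to 1): 21/2.
Outer (θ from 0 to 2π): 21π.

Therefore ∮_C F · dr = 21π.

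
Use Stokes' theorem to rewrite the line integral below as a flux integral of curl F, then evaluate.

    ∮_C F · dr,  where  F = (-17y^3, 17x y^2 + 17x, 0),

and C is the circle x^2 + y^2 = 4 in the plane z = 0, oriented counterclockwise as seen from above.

Let S be the flat disk x^2 + y^2 ≤ 4 in the plane z = 0, with upward unit normal n̂ = ẑ. By Stokes' theorem,

    ∮_C F · dr = ∬_S (∇ × F) · n̂ dS = ∬_D (curl F)_z dA,

where D is the disk x^2 + y^2 ≤ 4.

Compute the curl of F = (-17y^3, 17x y^2 + 17x, 0):
    (∇ × F)_x = ∂F_z/∂y - ∂F_y/∂z = 0,
    (∇ × F)_y = ∂F_x/∂z - ∂F_z/∂x = 0,
    (∇ × F)_z = ∂F_y/∂x - ∂F_x/∂y = 68y^2 + 17.

On z = 0, (curl F)_z = 68y^2 + 17.

Convert to polar (x = r cos θ, y = r sin θ, dA = r dr dθ); the integrand becomes 68r^2sin(θ)^2 + 17, so

    ∬_D (curl F)_z dA = ∫_0^{2π} ∫_0^{2} (68r^2sin(θ)^2 + 17) · r dr dθ.

Inner (r from 0 to 2): 272sin(θ)^2 + 34.
Outer (θ from 0 to 2π): 340π.

Therefore ∮_C F · dr = 340π.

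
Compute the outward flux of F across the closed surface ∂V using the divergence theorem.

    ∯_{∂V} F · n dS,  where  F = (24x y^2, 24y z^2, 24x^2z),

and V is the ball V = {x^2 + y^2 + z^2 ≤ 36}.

By the divergence theorem,

    ∯_{∂V} F · n dS = ∭_V (∇ · F) dV.

Compute the divergence:
    ∇ · F = ∂F_x/∂x + ∂F_y/∂y + ∂F_z/∂z = 24y^2 + 24z^2 + 24x^2 = 24x^2 + 24y^2 + 24z^2.

In spherical coordinates, x = ρ sin(φ) cos(θ), y = ρ sin(φ) sin(θ), z = ρ cos(φ), dV = ρ^2 sin(φ) dρ dφ dθ, with 0 ≤ ρ ≤ 6, 0 ≤ φ ≤ π, 0 ≤ θ ≤ 2π.

The integrand, after substitution and multiplying by the volume element, becomes (24ρ^2) · ρ^2 sin(φ), so

    ∭_V (∇·F) dV = ∫_0^{2π} ∫_0^{π} ∫_0^{6} (24ρ^2) · ρ^2 sin(φ) dρ dφ dθ.

Inner (ρ from 0 to 6): 186624sin(φ)/5.
Middle (φ from 0 to π): 373248/5.
Outer (θ from 0 to 2π): 746496π/5.

Therefore ∯_{∂V} F · n dS = 746496π/5.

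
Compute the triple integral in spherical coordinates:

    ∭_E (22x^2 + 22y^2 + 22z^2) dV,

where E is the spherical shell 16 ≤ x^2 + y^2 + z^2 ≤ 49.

In spherical coordinates, x = ρ sin(φ) cos(θ), y = ρ sin(φ) sin(θ), z = ρ cos(φ), and dV = ρ^2 sin(φ) dρ dφ dθ.

The integrand becomes 22ρ^2, so

    ∭_E (22x^2 + 22y^2 + 22z^2) dV = ∫_{0}^{2π} ∫_{0}^{π} ∫_{4}^{7} (22ρ^2) · ρ^2 sin(φ) dρ dφ dθ.

Inner (ρ): 347226sin(φ)/5.
Middle (φ): 694452/5.
Outer (θ): 1388904π/5.

Therefore the triple integral equals 1388904π/5.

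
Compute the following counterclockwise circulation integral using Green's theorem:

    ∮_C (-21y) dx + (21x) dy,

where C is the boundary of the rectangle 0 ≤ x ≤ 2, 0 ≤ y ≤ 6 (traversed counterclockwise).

Green's theorem converts the closed line integral into a double integral over the enclosed region D:

    ∮_C P dx + Q dy = ∬_D (∂Q/∂x - ∂P/∂y) dA.

Here P = -21y, Q = 21x, so

    ∂Q/∂x = 21,    ∂P/∂y = -21,
    ∂Q/∂x - ∂P/∂y = 42.

D is the region 0 ≤ x ≤ 2, 0 ≤ y ≤ 6. Evaluating the double integral:

    ∬_D (42) dA = ∫_0^{2} ∫_0^{6} (42) dy dx.

Inner (y from 0 to 6): 252.
Outer (x from 0 to 2): 504.

Therefore ∮_C P dx + Q dy = 504.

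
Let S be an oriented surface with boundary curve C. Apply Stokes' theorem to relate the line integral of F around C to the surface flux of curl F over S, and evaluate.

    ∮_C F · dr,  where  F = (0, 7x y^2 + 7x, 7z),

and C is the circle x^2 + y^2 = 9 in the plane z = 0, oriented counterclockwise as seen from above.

Let S be the flat disk x^2 + y^2 ≤ 9 in the plane z = 0, with upward unit normal n̂ = ẑ. By Stokes' theorem,

    ∮_C F · dr = ∬_S (∇ × F) · n̂ dS = ∬_D (curl F)_z dA,

where D is the disk x^2 + y^2 ≤ 9.

Compute the curl of F = (0, 7x y^2 + 7x, 7z):
    (∇ × F)_x = ∂F_z/∂y - ∂F_y/∂z = 0,
    (∇ × F)_y = ∂F_x/∂z - ∂F_z/∂x = 0,
    (∇ × F)_z = ∂F_y/∂x - ∂F_x/∂y = 7y^2 + 7.

On z = 0, (curl F)_z = 7y^2 + 7.

Convert to polar (x = r cos θ, y = r sin θ, dA = r dr dθ); the integrand becomes 7r^2sin(θ)^2 + 7, so

    ∬_D (curl F)_z dA = ∫_0^{2π} ∫_0^{3} (7r^2sin(θ)^2 + 7) · r dr dθ.

Inner (r from 0 to 3): 567sin(θ)^2/4 + 63/2.
Outer (θ from 0 to 2π): 819π/4.

Therefore ∮_C F · dr = 819π/4.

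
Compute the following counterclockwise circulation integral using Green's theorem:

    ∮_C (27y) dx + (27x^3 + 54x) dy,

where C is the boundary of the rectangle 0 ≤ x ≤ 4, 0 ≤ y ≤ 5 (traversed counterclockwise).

Green's theorem converts the closed line integral into a double integral over the enclosed region D:

    ∮_C P dx + Q dy = ∬_D (∂Q/∂x - ∂P/∂y) dA.

Here P = 27y, Q = 27x^3 + 54x, so

    ∂Q/∂x = 81x^2 + 54,    ∂P/∂y = 27,
    ∂Q/∂x - ∂P/∂y = 81x^2 + 27.

D is the region 0 ≤ x ≤ 4, 0 ≤ y ≤ 5. Evaluating the double integral:

    ∬_D (81x^2 + 27) dA = ∫_0^{4} ∫_0^{5} (81x^2 + 27) dy dx.

Inner (y from 0 to 5): 405x^2 + 135.
Outer (x from 0 to 4): 9180.

Therefore ∮_C P dx + Q dy = 9180.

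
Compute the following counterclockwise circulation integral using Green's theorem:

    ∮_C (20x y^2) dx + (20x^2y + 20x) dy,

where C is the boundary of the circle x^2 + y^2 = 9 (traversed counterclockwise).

Green's theorem converts the closed line integral into a double integral over the enclosed region D:

    ∮_C P dx + Q dy = ∬_D (∂Q/∂x - ∂P/∂y) dA.

Here P = 20x y^2, Q = 20x^2y + 20x, so

    ∂Q/∂x = 40x y + 20,    ∂P/∂y = 40x y,
    ∂Q/∂x - ∂P/∂y = 20.

D is the region x^2 + y^2 ≤ 9. Evaluating the double integral:

In polar coordinates (x = r cos θ, y = r sin θ, dA = r dr dθ) the integrand becomes 20, so

    ∬_D (20) dA = ∫_0^{2π} ∫_0^{3} (20) · r dr dθ.

Inner (r from 0 to 3): 90.
Outer (θ from 0 to 2π): 180π.

Therefore ∮_C P dx + Q dy = 180π.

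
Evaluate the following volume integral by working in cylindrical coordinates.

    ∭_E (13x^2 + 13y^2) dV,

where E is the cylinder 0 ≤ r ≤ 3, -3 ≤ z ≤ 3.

In cylindrical coordinates, x = r cos(θ), y = r sin(θ), z = z, and dV = r dr dθ dz.

The integrand becomes 13r^2, so

    ∭_E (13x^2 + 13y^2) dV = ∫_{0}^{2π} ∫_{0}^{3} ∫_{-3}^{3} (13r^2) · r dz dr dθ.

Inner (z): 78r^3.
Middle (r from 0 to 3): 3159/2.
Outer (θ): 3159π.

Therefore the triple integral equals 3159π.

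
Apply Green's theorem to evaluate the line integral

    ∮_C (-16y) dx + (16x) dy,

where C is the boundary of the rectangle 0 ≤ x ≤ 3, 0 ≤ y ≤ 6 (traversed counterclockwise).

Green's theorem converts the closed line integral into a double integral over the enclosed region D:

    ∮_C P dx + Q dy = ∬_D (∂Q/∂x - ∂P/∂y) dA.

Here P = -16y, Q = 16x, so

    ∂Q/∂x = 16,    ∂P/∂y = -16,
    ∂Q/∂x - ∂P/∂y = 32.

D is the region 0 ≤ x ≤ 3, 0 ≤ y ≤ 6. Evaluating the double integral:

    ∬_D (32) dA = ∫_0^{3} ∫_0^{6} (32) dy dx.

Inner (y from 0 to 6): 192.
Outer (x from 0 to 3): 576.

Therefore ∮_C P dx + Q dy = 576.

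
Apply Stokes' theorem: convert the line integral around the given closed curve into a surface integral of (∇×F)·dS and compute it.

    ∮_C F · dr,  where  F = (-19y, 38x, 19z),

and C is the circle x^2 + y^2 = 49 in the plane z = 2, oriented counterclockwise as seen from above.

Let S be the flat disk x^2 + y^2 ≤ 49 in the plane z = 2, with upward unit normal n̂ = ẑ. By Stokes' theorem,

    ∮_C F · dr = ∬_S (∇ × F) · n̂ dS = ∬_D (curl F)_z dA,

where D is the disk x^2 + y^2 ≤ 49.

Compute the curl of F = (-19y, 38x, 19z):
    (∇ × F)_x = ∂F_z/∂y - ∂F_y/∂z = 0,
    (∇ × F)_y = ∂F_x/∂z - ∂F_z/∂x = 0,
    (∇ × F)_z = ∂F_y/∂x - ∂F_x/∂y = 57.

On z = 2, (curl F)_z = 57.

Convert to polar (x = r cos θ, y = r sin θ, dA = r dr dθ); the integrand becomes 57, so

    ∬_D (curl F)_z dA = ∫_0^{2π} ∫_0^{7} (57) · r dr dθ.

Inner (r from 0 to 7): 2793/2.
Outer (θ from 0 to 2π): 2793π.

Therefore ∮_C F · dr = 2793π.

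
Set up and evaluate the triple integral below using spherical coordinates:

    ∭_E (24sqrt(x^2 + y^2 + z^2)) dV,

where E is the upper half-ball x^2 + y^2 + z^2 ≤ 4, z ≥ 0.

In spherical coordinates, x = ρ sin(φ) cos(θ), y = ρ sin(φ) sin(θ), z = ρ cos(φ), and dV = ρ^2 sin(φ) dρ dφ dθ.

The integrand becomes 24ρ, so

    ∭_E (24sqrt(x^2 + y^2 + z^2)) dV = ∫_{0}^{2π} ∫_{0}^{π/2} ∫_{0}^{2} (24ρ) · ρ^2 sin(φ) dρ dφ dθ.

Inner (ρ): 96sin(φ).
Middle (φ): 96.
Outer (θ): 192π.

Therefore the triple integral equals 192π.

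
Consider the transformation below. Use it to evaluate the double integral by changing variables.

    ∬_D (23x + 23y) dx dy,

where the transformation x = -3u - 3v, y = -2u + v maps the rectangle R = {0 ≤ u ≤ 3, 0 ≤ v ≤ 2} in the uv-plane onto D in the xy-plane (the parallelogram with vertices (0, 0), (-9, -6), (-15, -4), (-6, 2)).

Compute the Jacobian determinant of (x, y) with respect to (u, v):

    ∂(x,y)/∂(u,v) = | -3  -3 | = (-3)(1) - (-3)(-2) = -9.
                   | -2  1 |

Its absolute value is |J| = 9 (the area scaling factor).

Substituting x = -3u - 3v, y = -2u + v into the integrand,

    23x + 23y → -115u - 46v,

so the integral becomes

    ∬_R (-115u - 46v) · |J| du dv = ∫_0^3 ∫_0^2 (-1035u - 414v) dv du.

Inner (v): -2070u - 828.
Outer (u): -11799.

Therefore ∬_D (23x + 23y) dx dy = -11799.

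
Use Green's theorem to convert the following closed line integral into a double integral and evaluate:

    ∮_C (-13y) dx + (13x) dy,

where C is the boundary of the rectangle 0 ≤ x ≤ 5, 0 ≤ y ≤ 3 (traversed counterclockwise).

Green's theorem converts the closed line integral into a double integral over the enclosed region D:

    ∮_C P dx + Q dy = ∬_D (∂Q/∂x - ∂P/∂y) dA.

Here P = -13y, Q = 13x, so

    ∂Q/∂x = 13,    ∂P/∂y = -13,
    ∂Q/∂x - ∂P/∂y = 26.

D is the region 0 ≤ x ≤ 5, 0 ≤ y ≤ 3. Evaluating the double integral:

    ∬_D (26) dA = ∫_0^{5} ∫_0^{3} (26) dy dx.

Inner (y from 0 to 3): 78.
Outer (x from 0 to 5): 390.

Therefore ∮_C P dx + Q dy = 390.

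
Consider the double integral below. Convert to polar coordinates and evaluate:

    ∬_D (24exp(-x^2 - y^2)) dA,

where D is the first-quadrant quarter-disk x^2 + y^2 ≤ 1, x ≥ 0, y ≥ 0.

The region D is 0 ≤ r ≤ 1, 0 ≤ θ ≤ π/2 in polar coordinates, where x = r cos(θ), y = r sin(θ), and dA = r dr dθ.

Under the substitution, the integrand becomes 24exp(-r^2), so

    ∬_D (24exp(-x^2 - y^2)) dA = ∫_{0}^{π/2} ∫_{0}^{1} (24exp(-r^2)) · r dr dθ.

Inner integral (in r): ∫_{0}^{1} (24exp(-r^2)) · r dr = 12 - 12exp(-1).

Outer integral (in θ): ∫_{0}^{π/2} (12 - 12exp(-1)) dθ = -6π exp(-1) + 6π.

Therefore ∬_D (24exp(-x^2 - y^2)) dA = -6π exp(-1) + 6π.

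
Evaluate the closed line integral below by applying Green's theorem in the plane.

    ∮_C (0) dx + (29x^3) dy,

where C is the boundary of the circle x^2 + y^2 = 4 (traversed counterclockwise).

Green's theorem converts the closed line integral into a double integral over the enclosed region D:

    ∮_C P dx + Q dy = ∬_D (∂Q/∂x - ∂P/∂y) dA.

Here P = 0, Q = 29x^3, so

    ∂Q/∂x = 87x^2,    ∂P/∂y = 0,
    ∂Q/∂x - ∂P/∂y = 87x^2.

D is the region x^2 + y^2 ≤ 4. Evaluating the double integral:

In polar coordinates (x = r cos θ, y = r sin θ, dA = r dr dθ) the integrand becomes 87r^2cos(θ)^2, so

    ∬_D (87x^2) dA = ∫_0^{2π} ∫_0^{2} (87r^2cos(θ)^2) · r dr dθ.

Inner (r from 0 to 2): 348cos(θ)^2.
Outer (θ from 0 to 2π): 348π.

Therefore ∮_C P dx + Q dy = 348π.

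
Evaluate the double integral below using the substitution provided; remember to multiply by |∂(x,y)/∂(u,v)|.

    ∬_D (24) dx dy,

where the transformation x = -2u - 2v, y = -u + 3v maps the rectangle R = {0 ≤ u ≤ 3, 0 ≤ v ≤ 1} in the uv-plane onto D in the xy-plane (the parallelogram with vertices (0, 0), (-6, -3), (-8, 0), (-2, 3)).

Compute the Jacobian determinant of (x, y) with respect to (u, v):

    ∂(x,y)/∂(u,v) = | -2  -2 | = (-2)(3) - (-2)(-1) = -8.
                   | -1  3 |

Its absolute value is |J| = 8 (the area scaling factor).

Substituting x = -2u - 2v, y = -u + 3v into the integrand,

    24 → 24,

so the integral becomes

    ∬_R (24) · |J| du dv = ∫_0^3 ∫_0^1 (192) dv du.

Inner (v): 192.
Outer (u): 576.

Therefore ∬_D (24) dx dy = 576.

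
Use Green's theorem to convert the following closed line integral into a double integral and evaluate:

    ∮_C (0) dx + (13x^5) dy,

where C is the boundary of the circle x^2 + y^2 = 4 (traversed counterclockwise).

Green's theorem converts the closed line integral into a double integral over the enclosed region D:

    ∮_C P dx + Q dy = ∬_D (∂Q/∂x - ∂P/∂y) dA.

Here P = 0, Q = 13x^5, so

    ∂Q/∂x = 65x^4,    ∂P/∂y = 0,
    ∂Q/∂x - ∂P/∂y = 65x^4.

D is the region x^2 + y^2 ≤ 4. Evaluating the double integral:

In polar coordinates (x = r cos θ, y = r sin θ, dA = r dr dθ) the integrand becomes 65r^4cos(θ)^4, so

    ∬_D (65x^4) dA = ∫_0^{2π} ∫_0^{2} (65r^4cos(θ)^4) · r dr dθ.

Inner (r from 0 to 2): 2080cos(θ)^4/3.
Outer (θ from 0 to 2π): 520π.

Therefore ∮_C P dx + Q dy = 520π.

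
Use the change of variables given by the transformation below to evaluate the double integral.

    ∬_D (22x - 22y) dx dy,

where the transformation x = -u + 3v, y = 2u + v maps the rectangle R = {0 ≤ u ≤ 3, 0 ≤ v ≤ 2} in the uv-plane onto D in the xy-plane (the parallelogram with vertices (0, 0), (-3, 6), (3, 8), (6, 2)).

Compute the Jacobian determinant of (x, y) with respect to (u, v):

    ∂(x,y)/∂(u,v) = | -1  3 | = (-1)(1) - (3)(2) = -7.
                   | 2  1 |

Its absolute value is |J| = 7 (the area scaling factor).

Substituting x = -u + 3v, y = 2u + v into the integrand,

    22x - 22y → -66u + 44v,

so the integral becomes

    ∬_R (-66u + 44v) · |J| du dv = ∫_0^3 ∫_0^2 (-462u + 308v) dv du.

Inner (v): 616 - 924u.
Outer (u): -2310.

Therefore ∬_D (22x - 22y) dx dy = -2310.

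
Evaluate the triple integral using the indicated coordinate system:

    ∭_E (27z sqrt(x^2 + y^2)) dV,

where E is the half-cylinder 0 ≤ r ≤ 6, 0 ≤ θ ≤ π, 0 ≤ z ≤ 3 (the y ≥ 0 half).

In cylindrical coordinates, x = r cos(θ), y = r sin(θ), z = z, and dV = r dr dθ dz.

The integrand becomes 27r z, so

    ∭_E (27z sqrt(x^2 + y^2)) dV = ∫_{0}^{π} ∫_{0}^{6} ∫_{0}^{3} (27r z) · r dz dr dθ.

Inner (z): 243r^2/2.
Middle (r from 0 to 6): 8748.
Outer (θ): 8748π.

Therefore the triple integral equals 8748π.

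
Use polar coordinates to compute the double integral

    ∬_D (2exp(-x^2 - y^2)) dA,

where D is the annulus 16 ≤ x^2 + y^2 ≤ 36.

The region D is 4 ≤ r ≤ 6, 0 ≤ θ ≤ 2π in polar coordinates, where x = r cos(θ), y = r sin(θ), and dA = r dr dθ.

Under the substitution, the integrand becomes 2exp(-r^2), so

    ∬_D (2exp(-x^2 - y^2)) dA = ∫_{0}^{2π} ∫_{4}^{6} (2exp(-r^2)) · r dr dθ.

Inner integral (in r): ∫_{4}^{6} (2exp(-r^2)) · r dr = -(1 - exp(20))exp(-36).

Outer integral (in θ): ∫_{0}^{2π} (-(1 - exp(20))exp(-36)) dθ = -2π (1 - exp(20))exp(-36).

Therefore ∬_D (2exp(-x^2 - y^2)) dA = -2π (1 - exp(20))exp(-36).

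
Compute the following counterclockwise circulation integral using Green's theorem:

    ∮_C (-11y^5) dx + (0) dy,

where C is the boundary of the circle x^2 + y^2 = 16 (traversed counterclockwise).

Green's theorem converts the closed line integral into a double integral over the enclosed region D:

    ∮_C P dx + Q dy = ∬_D (∂Q/∂x - ∂P/∂y) dA.

Here P = -11y^5, Q = 0, so

    ∂Q/∂x = 0,    ∂P/∂y = -55y^4,
    ∂Q/∂x - ∂P/∂y = 55y^4.

D is the region x^2 + y^2 ≤ 16. Evaluating the double integral:

In polar coordinates (x = r cos θ, y = r sin θ, dA = r dr dθ) the integrand becomes 55r^4sin(θ)^4, so

    ∬_D (55y^4) dA = ∫_0^{2π} ∫_0^{4} (55r^4sin(θ)^4) · r dr dθ.

Inner (r from 0 to 4): 112640sin(θ)^4/3.
Outer (θ from 0 to 2π): 28160π.

Therefore ∮_C P dx + Q dy = 28160π.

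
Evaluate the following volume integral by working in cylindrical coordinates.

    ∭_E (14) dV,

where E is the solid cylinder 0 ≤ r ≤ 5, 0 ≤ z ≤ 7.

In cylindrical coordinates, x = r cos(θ), y = r sin(θ), z = z, and dV = r dr dθ dz.

The integrand becomes 14, so

    ∭_E (14) dV = ∫_{0}^{2π} ∫_{0}^{5} ∫_{0}^{7} (14) · r dz dr dθ.

Inner (z): 98r.
Middle (r from 0 to 5): 1225.
Outer (θ): 2450π.

Therefore the triple integral equals 2450π.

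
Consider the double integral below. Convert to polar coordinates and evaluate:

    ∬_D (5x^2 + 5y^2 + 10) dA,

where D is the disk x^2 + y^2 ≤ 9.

The region D is 0 ≤ r ≤ 3, 0 ≤ θ ≤ 2π in polar coordinates, where x = r cos(θ), y = r sin(θ), and dA = r dr dθ.

Under the substitution, the integrand becomes 5r^2 + 10, so

    ∬_D (5x^2 + 5y^2 + 10) dA = ∫_{0}^{2π} ∫_{0}^{3} (5r^2 + 10) · r dr dθ.

Inner integral (in r): ∫_{0}^{3} (5r^2 + 10) · r dr = 585/4.

Outer integral (in θ): ∫_{0}^{2π} (585/4) dθ = 585π/2.

Therefore ∬_D (5x^2 + 5y^2 + 10) dA = 585π/2.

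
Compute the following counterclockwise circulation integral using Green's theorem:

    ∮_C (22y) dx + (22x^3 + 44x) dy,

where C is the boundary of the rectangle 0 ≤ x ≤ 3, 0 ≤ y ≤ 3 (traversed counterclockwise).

Green's theorem converts the closed line integral into a double integral over the enclosed region D:

    ∮_C P dx + Q dy = ∬_D (∂Q/∂x - ∂P/∂y) dA.

Here P = 22y, Q = 22x^3 + 44x, so

    ∂Q/∂x = 66x^2 + 44,    ∂P/∂y = 22,
    ∂Q/∂x - ∂P/∂y = 66x^2 + 22.

D is the region 0 ≤ x ≤ 3, 0 ≤ y ≤ 3. Evaluating the double integral:

    ∬_D (66x^2 + 22) dA = ∫_0^{3} ∫_0^{3} (66x^2 + 22) dy dx.

Inner (y from 0 to 3): 198x^2 + 66.
Outer (x from 0 to 3): 1980.

Therefore ∮_C P dx + Q dy = 1980.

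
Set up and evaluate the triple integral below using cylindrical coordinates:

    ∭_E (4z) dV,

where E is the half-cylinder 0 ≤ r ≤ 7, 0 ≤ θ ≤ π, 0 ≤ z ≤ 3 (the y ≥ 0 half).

In cylindrical coordinates, x = r cos(θ), y = r sin(θ), z = z, and dV = r dr dθ dz.

The integrand becomes 4z, so

    ∭_E (4z) dV = ∫_{0}^{π} ∫_{0}^{7} ∫_{0}^{3} (4z) · r dz dr dθ.

Inner (z): 18r.
Middle (r from 0 to 7): 441.
Outer (θ): 441π.

Therefore the triple integral equals 441π.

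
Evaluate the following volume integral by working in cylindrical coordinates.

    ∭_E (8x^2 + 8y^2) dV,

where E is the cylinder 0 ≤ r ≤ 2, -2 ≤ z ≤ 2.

In cylindrical coordinates, x = r cos(θ), y = r sin(θ), z = z, and dV = r dr dθ dz.

The integrand becomes 8r^2, so

    ∭_E (8x^2 + 8y^2) dV = ∫_{0}^{2π} ∫_{0}^{2} ∫_{-2}^{2} (8r^2) · r dz dr dθ.

Inner (z): 32r^3.
Middle (r from 0 to 2): 128.
Outer (θ): 256π.

Therefore the triple integral equals 256π.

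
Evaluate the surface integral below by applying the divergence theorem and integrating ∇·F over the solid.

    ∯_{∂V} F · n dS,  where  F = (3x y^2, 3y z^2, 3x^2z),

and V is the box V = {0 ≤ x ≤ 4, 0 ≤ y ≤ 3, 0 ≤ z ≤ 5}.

By the divergence theorem,

    ∯_{∂V} F · n dS = ∭_V (∇ · F) dV.

Compute the divergence:
    ∇ · F = ∂F_x/∂x + ∂F_y/∂y + ∂F_z/∂z = 3y^2 + 3z^2 + 3x^2 = 3x^2 + 3y^2 + 3z^2.

V is a rectangular box, so dV = dx dy dz with 0 ≤ x ≤ 4, 0 ≤ y ≤ 3, 0 ≤ z ≤ 5.

Integrate (3x^2 + 3y^2 + 3z^2) over V as an iterated integral:

    ∭_V (∇·F) dV = ∫_0^{4} ∫_0^{3} ∫_0^{5} (3x^2 + 3y^2 + 3z^2) dz dy dx.

Inner (z from 0 to 5): 15x^2 + 15y^2 + 125.
Middle (y from 0 to 3): 45x^2 + 510.
Outer (x from 0 to 4): 3000.

Therefore ∯_{∂V} F · n dS = 3000.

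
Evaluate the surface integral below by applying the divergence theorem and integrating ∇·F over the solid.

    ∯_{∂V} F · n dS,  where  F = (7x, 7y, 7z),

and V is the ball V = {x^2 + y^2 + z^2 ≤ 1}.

By the divergence theorem,

    ∯_{∂V} F · n dS = ∭_V (∇ · F) dV.

Compute the divergence:
    ∇ · F = ∂F_x/∂x + ∂F_y/∂y + ∂F_z/∂z = 7 + 7 + 7 = 21.

In spherical coordinates, x = ρ sin(φ) cos(θ), y = ρ sin(φ) sin(θ), z = ρ cos(φ), dV = ρ^2 sin(φ) dρ dφ dθ, with 0 ≤ ρ ≤ 1, 0 ≤ φ ≤ π, 0 ≤ θ ≤ 2π.

The integrand, after substitution and multiplying by the volume element, becomes (21) · ρ^2 sin(φ), so

    ∭_V (∇·F) dV = ∫_0^{2π} ∫_0^{π} ∫_0^{1} (21) · ρ^2 sin(φ) dρ dφ dθ.

Inner (ρ from 0 to 1): 7sin(φ).
Middle (φ from 0 to π): 14.
Outer (θ from 0 to 2π): 28π.

Therefore ∯_{∂V} F · n dS = 28π.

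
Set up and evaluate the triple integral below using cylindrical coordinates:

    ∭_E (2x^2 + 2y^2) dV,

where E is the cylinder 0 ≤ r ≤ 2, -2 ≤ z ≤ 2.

In cylindrical coordinates, x = r cos(θ), y = r sin(θ), z = z, and dV = r dr dθ dz.

The integrand becomes 2r^2, so

    ∭_E (2x^2 + 2y^2) dV = ∫_{0}^{2π} ∫_{0}^{2} ∫_{-2}^{2} (2r^2) · r dz dr dθ.

Inner (z): 8r^3.
Middle (r from 0 to 2): 32.
Outer (θ): 64π.

Therefore the triple integral equals 64π.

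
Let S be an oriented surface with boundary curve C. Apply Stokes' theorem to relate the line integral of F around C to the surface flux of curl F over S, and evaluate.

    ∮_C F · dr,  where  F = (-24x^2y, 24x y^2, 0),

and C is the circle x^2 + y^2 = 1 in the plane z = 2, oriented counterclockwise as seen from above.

Let S be the flat disk x^2 + y^2 ≤ 1 in the plane z = 2, with upward unit normal n̂ = ẑ. By Stokes' theorem,

    ∮_C F · dr = ∬_S (∇ × F) · n̂ dS = ∬_D (curl F)_z dA,

where D is the disk x^2 + y^2 ≤ 1.

Compute the curl of F = (-24x^2y, 24x y^2, 0):
    (∇ × F)_x = ∂F_z/∂y - ∂F_y/∂z = 0,
    (∇ × F)_y = ∂F_x/∂z - ∂F_z/∂x = 0,
    (∇ × F)_z = ∂F_y/∂x - ∂F_x/∂y = 24x^2 + 24y^2.

On z = 2, (curl F)_z = 24x^2 + 24y^2.

Convert to polar (x = r cos θ, y = r sin θ, dA = r dr dθ); the integrand becomes 24r^2, so

    ∬_D (curl F)_z dA = ∫_0^{2π} ∫_0^{1} (24r^2) · r dr dθ.

Inner (r from 0 to 1): 6.
Outer (θ from 0 to 2π): 12π.

Therefore ∮_C F · dr = 12π.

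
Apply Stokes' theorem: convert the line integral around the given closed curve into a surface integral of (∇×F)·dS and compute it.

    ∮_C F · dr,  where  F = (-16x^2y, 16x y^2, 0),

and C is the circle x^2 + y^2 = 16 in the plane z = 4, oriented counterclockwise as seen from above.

Let S be the flat disk x^2 + y^2 ≤ 16 in the plane z = 4, with upward unit normal n̂ = ẑ. By Stokes' theorem,

    ∮_C F · dr = ∬_S (∇ × F) · n̂ dS = ∬_D (curl F)_z dA,

where D is the disk x^2 + y^2 ≤ 16.

Compute the curl of F = (-16x^2y, 16x y^2, 0):
    (∇ × F)_x = ∂F_z/∂y - ∂F_y/∂z = 0,
    (∇ × F)_y = ∂F_x/∂z - ∂F_z/∂x = 0,
    (∇ × F)_z = ∂F_y/∂x - ∂F_x/∂y = 16x^2 + 16y^2.

On z = 4, (curl F)_z = 16x^2 + 16y^2.

Convert to polar (x = r cos θ, y = r sin θ, dA = r dr dθ); the integrand becomes 16r^2, so

    ∬_D (curl F)_z dA = ∫_0^{2π} ∫_0^{4} (16r^2) · r dr dθ.

Inner (r from 0 to 4): 1024.
Outer (θ from 0 to 2π): 2048π.

Therefore ∮_C F · dr = 2048π.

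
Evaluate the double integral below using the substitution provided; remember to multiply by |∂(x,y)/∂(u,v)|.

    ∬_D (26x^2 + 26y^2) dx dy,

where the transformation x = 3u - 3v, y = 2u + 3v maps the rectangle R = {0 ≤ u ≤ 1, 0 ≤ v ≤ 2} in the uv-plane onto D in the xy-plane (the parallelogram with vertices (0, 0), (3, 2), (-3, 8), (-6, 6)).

Compute the Jacobian determinant of (x, y) with respect to (u, v):

    ∂(x,y)/∂(u,v) = | 3  -3 | = (3)(3) - (-3)(2) = 15.
                   | 2  3 |

Its absolute value is |J| = 15 (the area scaling factor).

Substituting x = 3u - 3v, y = 2u + 3v into the integrand,

    26x^2 + 26y^2 → 338u^2 - 156u v + 468v^2,

so the integral becomes

    ∬_R (338u^2 - 156u v + 468v^2) · |J| du dv = ∫_0^1 ∫_0^2 (5070u^2 - 2340u v + 7020v^2) dv du.

Inner (v): 10140u^2 - 4680u + 18720.
Outer (u): 19760.

Therefore ∬_D (26x^2 + 26y^2) dx dy = 19760.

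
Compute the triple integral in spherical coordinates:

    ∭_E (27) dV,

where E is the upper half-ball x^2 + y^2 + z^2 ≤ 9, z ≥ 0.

In spherical coordinates, x = ρ sin(φ) cos(θ), y = ρ sin(φ) sin(θ), z = ρ cos(φ), and dV = ρ^2 sin(φ) dρ dφ dθ.

The integrand becomes 27, so

    ∭_E (27) dV = ∫_{0}^{2π} ∫_{0}^{π/2} ∫_{0}^{3} (27) · ρ^2 sin(φ) dρ dφ dθ.

Inner (ρ): 243sin(φ).
Middle (φ): 243.
Outer (θ): 486π.

Therefore the triple integral equals 486π.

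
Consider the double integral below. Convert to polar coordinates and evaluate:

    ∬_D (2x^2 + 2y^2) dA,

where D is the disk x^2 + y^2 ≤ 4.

The region D is 0 ≤ r ≤ 2, 0 ≤ θ ≤ 2π in polar coordinates, where x = r cos(θ), y = r sin(θ), and dA = r dr dθ.

Under the substitution, the integrand becomes 2r^2, so

    ∬_D (2x^2 + 2y^2) dA = ∫_{0}^{2π} ∫_{0}^{2} (2r^2) · r dr dθ.

Inner integral (in r): ∫_{0}^{2} (2r^2) · r dr = 8.

Outer integral (in θ): ∫_{0}^{2π} (8) dθ = 16π.

Therefore ∬_D (2x^2 + 2y^2) dA = 16π.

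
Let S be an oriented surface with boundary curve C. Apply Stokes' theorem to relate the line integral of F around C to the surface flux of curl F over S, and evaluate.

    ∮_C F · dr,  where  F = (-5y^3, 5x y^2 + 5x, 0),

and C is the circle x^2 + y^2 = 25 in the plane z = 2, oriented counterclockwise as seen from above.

Let S be the flat disk x^2 + y^2 ≤ 25 in the plane z = 2, with upward unit normal n̂ = ẑ. By Stokes' theorem,

    ∮_C F · dr = ∬_S (∇ × F) · n̂ dS = ∬_D (curl F)_z dA,

where D is the disk x^2 + y^2 ≤ 25.

Compute the curl of F = (-5y^3, 5x y^2 + 5x, 0):
    (∇ × F)_x = ∂F_z/∂y - ∂F_y/∂z = 0,
    (∇ × F)_y = ∂F_x/∂z - ∂F_z/∂x = 0,
    (∇ × F)_z = ∂F_y/∂x - ∂F_x/∂y = 20y^2 + 5.

On z = 2, (curl F)_z = 20y^2 + 5.

Convert to polar (x = r cos θ, y = r sin θ, dA = r dr dθ); the integrand becomes 20r^2sin(θ)^2 + 5, so

    ∬_D (curl F)_z dA = ∫_0^{2π} ∫_0^{5} (20r^2sin(θ)^2 + 5) · r dr dθ.

Inner (r from 0 to 5): 3125sin(θ)^2 + 125/2.
Outer (θ from 0 to 2π): 3250π.

Therefore ∮_C F · dr = 3250π.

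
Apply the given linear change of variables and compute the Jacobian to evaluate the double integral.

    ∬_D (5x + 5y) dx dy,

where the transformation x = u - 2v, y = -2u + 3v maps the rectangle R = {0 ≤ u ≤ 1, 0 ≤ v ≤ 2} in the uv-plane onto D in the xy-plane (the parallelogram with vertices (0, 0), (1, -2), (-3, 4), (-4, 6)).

Compute the Jacobian determinant of (x, y) with respect to (u, v):

    ∂(x,y)/∂(u,v) = | 1  -2 | = (1)(3) - (-2)(-2) = -1.
                   | -2  3 |

Its absolute value is |J| = 1 (the area scaling factor).

Substituting x = u - 2v, y = -2u + 3v into the integrand,

    5x + 5y → -5u + 5v,

so the integral becomes

    ∬_R (-5u + 5v) · |J| du dv = ∫_0^1 ∫_0^2 (-5u + 5v) dv du.

Inner (v): 10 - 10u.
Outer (u): 5.

Therefore ∬_D (5x + 5y) dx dy = 5.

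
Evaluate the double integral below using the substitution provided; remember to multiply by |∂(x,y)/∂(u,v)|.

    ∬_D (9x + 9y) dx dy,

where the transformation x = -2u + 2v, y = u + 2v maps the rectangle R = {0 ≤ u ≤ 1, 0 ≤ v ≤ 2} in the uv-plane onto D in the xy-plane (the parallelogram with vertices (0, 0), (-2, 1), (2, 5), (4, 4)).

Compute the Jacobian determinant of (x, y) with respect to (u, v):

    ∂(x,y)/∂(u,v) = | -2  2 | = (-2)(2) - (2)(1) = -6.
                   | 1  2 |

Its absolute value is |J| = 6 (the area scaling factor).

Substituting x = -2u + 2v, y = u + 2v into the integrand,

    9x + 9y → -9u + 36v,

so the integral becomes

    ∬_R (-9u + 36v) · |J| du dv = ∫_0^1 ∫_0^2 (-54u + 216v) dv du.

Inner (v): 432 - 108u.
Outer (u): 378.

Therefore ∬_D (9x + 9y) dx dy = 378.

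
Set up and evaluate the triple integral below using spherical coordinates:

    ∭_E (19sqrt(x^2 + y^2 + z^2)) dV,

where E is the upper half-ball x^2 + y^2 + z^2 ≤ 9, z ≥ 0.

In spherical coordinates, x = ρ sin(φ) cos(θ), y = ρ sin(φ) sin(θ), z = ρ cos(φ), and dV = ρ^2 sin(φ) dρ dφ dθ.

The integrand becomes 19ρ, so

    ∭_E (19sqrt(x^2 + y^2 + z^2)) dV = ∫_{0}^{2π} ∫_{0}^{π/2} ∫_{0}^{3} (19ρ) · ρ^2 sin(φ) dρ dφ dθ.

Inner (ρ): 1539sin(φ)/4.
Middle (φ): 1539/4.
Outer (θ): 1539π/2.

Therefore the triple integral equals 1539π/2.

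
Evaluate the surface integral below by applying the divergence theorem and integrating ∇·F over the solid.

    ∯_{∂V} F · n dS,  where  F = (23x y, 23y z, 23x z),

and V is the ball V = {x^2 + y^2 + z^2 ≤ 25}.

By the divergence theorem,

    ∯_{∂V} F · n dS = ∭_V (∇ · F) dV.

Compute the divergence:
    ∇ · F = ∂F_x/∂x + ∂F_y/∂y + ∂F_z/∂z = 23y + 23z + 23x = 23x + 23y + 23z.

In spherical coordinates, x = ρ sin(φ) cos(θ), y = ρ sin(φ) sin(θ), z = ρ cos(φ), dV = ρ^2 sin(φ) dρ dφ dθ, with 0 ≤ ρ ≤ 5, 0 ≤ φ ≤ π, 0 ≤ θ ≤ 2π.

The integrand, after substitution and multiplying by the volume element, becomes (23ρ (sqrt(2)sin(φ)sin(θ + π/4) + cos(φ))) · ρ^2 sin(φ), so

    ∭_V (∇·F) dV = ∫_0^{2π} ∫_0^{π} ∫_0^{5} (23ρ (sqrt(2)sin(φ)sin(θ + π/4) + cos(φ))) · ρ^2 sin(φ) dρ dφ dθ.

Inner (ρ from 0 to 5): 14375(sqrt(2)sin(φ)sin(θ + π/4) + cos(φ))sin(φ)/4.
Middle (φ from 0 to π): 14375sqrt(2)π sin(θ + π/4)/8.
Outer (θ from 0 to 2π): 0.

Therefore ∯_{∂V} F · n dS = 0.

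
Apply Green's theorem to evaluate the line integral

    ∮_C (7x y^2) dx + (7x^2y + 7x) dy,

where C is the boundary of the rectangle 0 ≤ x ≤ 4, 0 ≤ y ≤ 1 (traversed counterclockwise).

Green's theorem converts the closed line integral into a double integral over the enclosed region D:

    ∮_C P dx + Q dy = ∬_D (∂Q/∂x - ∂P/∂y) dA.

Here P = 7x y^2, Q = 7x^2y + 7x, so

    ∂Q/∂x = 14x y + 7,    ∂P/∂y = 14x y,
    ∂Q/∂x - ∂P/∂y = 7.

D is the region 0 ≤ x ≤ 4, 0 ≤ y ≤ 1. Evaluating the double integral:

    ∬_D (7) dA = ∫_0^{4} ∫_0^{1} (7) dy dx.

Inner (y from 0 to 1): 7.
Outer (x from 0 to 4): 28.

Therefore ∮_C P dx + Q dy = 28.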